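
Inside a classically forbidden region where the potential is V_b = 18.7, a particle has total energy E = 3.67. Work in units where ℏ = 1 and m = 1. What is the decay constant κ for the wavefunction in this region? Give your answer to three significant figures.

κ = 5.48

Since E < V_b the TISE in this region is ψ'' = κ²ψ with κ = √(2m(V_b − E))/ℏ.
κ = √(2 × 1 × 15.03) = 5.483.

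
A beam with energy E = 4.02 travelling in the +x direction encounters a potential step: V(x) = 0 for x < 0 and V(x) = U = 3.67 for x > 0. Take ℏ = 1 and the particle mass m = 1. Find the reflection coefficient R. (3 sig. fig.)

On each side the TISE gives plane waves with k = √(2m(E − V))/ℏ: k₁ = √(2·1·4.02) = 2.835, k₂ = √(2·1·0.35) = 0.8367.
Matching ψ and ψ′ at x = 0 gives r = (k₁ − k₂)/(k₁ + k₂), so R = r² = 0.2963 and T = 1 − R = 0.7037.

R = 0.296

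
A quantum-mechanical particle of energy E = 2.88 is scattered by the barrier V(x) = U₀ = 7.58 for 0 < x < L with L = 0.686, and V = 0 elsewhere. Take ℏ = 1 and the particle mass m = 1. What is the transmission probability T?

T = 0.0547

Since E < U₀ the interior solution is evanescent with decay constant κ = √(2m(U₀ − E))/ℏ = 3.066.
κL = 2.103, sinh(κL) = 4.035.
The exact tunnelling result is T⁻¹ = 1 + U₀² sinh²(κL) / [4E(U₀ − E)] = 18.28, so T = 0.0547.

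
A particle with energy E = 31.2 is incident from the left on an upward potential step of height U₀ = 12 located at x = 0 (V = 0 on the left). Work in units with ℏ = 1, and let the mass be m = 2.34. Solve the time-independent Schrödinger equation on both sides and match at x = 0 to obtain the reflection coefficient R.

R = 0.0146

The wavenumbers are k₁ = √(2mE)/ℏ = 12.08 on the left and k₂ = √(2m(E − U₀))/ℏ = 9.479 on the right.
Matching ψ and ψ′ at x = 0 gives r = (k₁ − k₂)/(k₁ + k₂), so R = r² = 0.01459 and T = 1 − R = 0.9854.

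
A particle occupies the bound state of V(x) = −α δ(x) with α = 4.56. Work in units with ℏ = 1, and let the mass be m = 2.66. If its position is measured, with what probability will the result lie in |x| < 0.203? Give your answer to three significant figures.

P = 0.993

The normalised bound state is ψ = √κ e^{−κ|x|} with κ = mα/ℏ² = 12.13.
P(|x| < d) = ∫_{−d}^{d} κ e^{−2κ|x|} dx = 1 − e^{−2κd} = 1 − e^{−4.925} = 0.9927.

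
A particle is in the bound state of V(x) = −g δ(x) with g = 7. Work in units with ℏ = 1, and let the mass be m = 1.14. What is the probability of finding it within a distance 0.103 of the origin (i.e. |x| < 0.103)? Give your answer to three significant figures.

The normalised bound state is ψ = √κ e^{−κ|x|} with κ = mg/ℏ² = 7.980.
P(|x| < d) = ∫_{−d}^{d} κ e^{−2κ|x|} dx = 1 − e^{−2κd} = 1 − e^{−1.644} = 0.8068.

P = 0.807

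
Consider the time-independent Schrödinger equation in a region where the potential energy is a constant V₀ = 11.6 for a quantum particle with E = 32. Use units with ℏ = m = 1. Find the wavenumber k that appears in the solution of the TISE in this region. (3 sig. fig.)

k = 6.39

With E > V₀ the solution is oscillatory, ψ ∝ e^{±ikx} with k = √(2m(E − V₀))/ℏ.
k = √(2 × 1 × 20.4) = 6.387.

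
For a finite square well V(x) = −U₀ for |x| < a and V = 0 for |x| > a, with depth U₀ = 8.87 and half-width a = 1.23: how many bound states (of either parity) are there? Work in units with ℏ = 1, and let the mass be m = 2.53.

Define the well-strength parameter z₀ = (a/ℏ)√(2mU₀) = 1.23 × √(2·2.53·8.87) = 8.240.
A new bound state (alternating even/odd) appears each time z₀ passes a multiple of π/2, so N = ⌊2z₀/π⌋ + 1 = ⌊5.246⌋ + 1 = 6.

N = 6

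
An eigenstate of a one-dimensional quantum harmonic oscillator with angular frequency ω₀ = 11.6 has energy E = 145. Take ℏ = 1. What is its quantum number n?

n = 12

E_n = ℏω₀(n + ½) ⇒ n = E/(ℏω₀) − ½ = 145/11.6 − 0.5 = 12.000 → n = 12.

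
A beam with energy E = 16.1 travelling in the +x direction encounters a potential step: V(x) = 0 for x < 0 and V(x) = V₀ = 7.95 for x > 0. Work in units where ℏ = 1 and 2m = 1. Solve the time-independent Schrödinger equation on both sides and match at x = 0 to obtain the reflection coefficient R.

R = 0.0284

The wavenumbers are k₁ = √(2mE)/ℏ = 4.012 on the left and k₂ = √(2m(E − V₀))/ℏ = 2.855 on the right.
Continuity of ψ and ψ′ at the step yields the reflection amplitude r = (k₁ − k₂)/(k₁ + k₂) = 0.1686; thus R = |r|² = 0.02842, T = 0.9716.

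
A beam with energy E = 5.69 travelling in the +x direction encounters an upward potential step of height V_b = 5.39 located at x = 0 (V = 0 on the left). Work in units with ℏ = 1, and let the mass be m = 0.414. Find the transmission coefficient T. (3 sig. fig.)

The wavenumbers are k₁ = √(2mE)/ℏ = 2.171 on the left and k₂ = √(2m(E − V_b))/ℏ = 0.4984 on the right.
Continuity of ψ and ψ′ at the step yields the reflection amplitude r = (k₁ − k₂)/(k₁ + k₂) = 0.6265; thus R = |r|² = 0.3925, T = 0.6075.

T = 0.607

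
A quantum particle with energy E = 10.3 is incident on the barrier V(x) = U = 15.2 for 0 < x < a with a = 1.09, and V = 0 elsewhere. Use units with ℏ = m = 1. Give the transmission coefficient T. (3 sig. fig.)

Since E < U the interior solution is evanescent with decay constant κ = √(2m(U − E))/ℏ = 3.130.
κa = 3.412, sinh(κa) = 15.15.
Matching ψ, ψ′ at both faces gives T = [1 + U² sinh²(κa) / (4E(U − E))]⁻¹ = 1/263.7 = 0.00379.

T = 0.00379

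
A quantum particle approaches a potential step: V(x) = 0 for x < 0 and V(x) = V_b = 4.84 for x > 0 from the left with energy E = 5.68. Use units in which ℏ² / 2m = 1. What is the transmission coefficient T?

On each side the TISE gives plane waves with k = √(2m(E − V))/ℏ: k₁ = √(2·½·5.68) = 2.383, k₂ = √(2·½·0.84) = 0.9165.
Continuity of ψ and ψ′ at the step yields the reflection amplitude r = (k₁ − k₂)/(k₁ + k₂) = 0.4445; thus R = |r|² = 0.1976, T = 0.8024.

T = 0.802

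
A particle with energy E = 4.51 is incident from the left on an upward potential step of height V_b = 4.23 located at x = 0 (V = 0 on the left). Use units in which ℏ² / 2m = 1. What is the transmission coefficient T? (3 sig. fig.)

On each side the TISE gives plane waves with k = √(2m(E − V))/ℏ: k₁ = √(2·½·4.51) = 2.124, k₂ = √(2·½·0.28) = 0.5292.
Matching ψ and ψ′ at x = 0 gives r = (k₁ − k₂)/(k₁ + k₂), so R = r² = 0.3613 and T = 1 − R = 0.6387.

T = 0.639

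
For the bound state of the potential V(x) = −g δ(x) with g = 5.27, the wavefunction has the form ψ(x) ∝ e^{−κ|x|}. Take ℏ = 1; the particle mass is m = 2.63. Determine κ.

κ = 13.9

Integrating the TISE across x = 0 gives the cusp condition ψ'(0⁺) − ψ'(0⁻) = −(2mg/ℏ²)ψ(0).
With ψ ∝ e^{−κ|x|} this yields −2κ = −2mg/ℏ², so κ = mg/ℏ² = 13.86.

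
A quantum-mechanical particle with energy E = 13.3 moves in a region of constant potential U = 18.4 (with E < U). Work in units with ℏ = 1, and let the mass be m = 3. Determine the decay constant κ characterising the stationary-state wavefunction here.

Since E < U the TISE in this region is ψ'' = κ²ψ with κ = √(2m(U − E))/ℏ.
κ = √(2 × 3 × 5.1) = 5.532.

κ = 5.53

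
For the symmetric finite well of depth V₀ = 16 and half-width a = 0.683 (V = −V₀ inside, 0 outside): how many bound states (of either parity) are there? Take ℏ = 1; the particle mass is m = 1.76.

N = 4

Define the well-strength parameter z₀ = (a/ℏ)√(2mV₀) = 0.683 × √(2·1.76·16) = 5.126.
A new bound state (alternating even/odd) appears each time z₀ passes a multiple of π/2, so N = ⌊2z₀/π⌋ + 1 = ⌊3.263⌋ + 1 = 4.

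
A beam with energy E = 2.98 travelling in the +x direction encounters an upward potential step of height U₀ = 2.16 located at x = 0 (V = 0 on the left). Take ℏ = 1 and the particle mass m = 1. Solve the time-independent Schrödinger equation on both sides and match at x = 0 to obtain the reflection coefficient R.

R = 0.0973

On each side the TISE gives plane waves with k = √(2m(E − V))/ℏ: k₁ = √(2·1·2.98) = 2.441, k₂ = √(2·1·0.82) = 1.281.
Matching ψ and ψ′ at x = 0 gives r = (k₁ − k₂)/(k₁ + k₂), so R = r² = 0.09725 and T = 1 − R = 0.9027.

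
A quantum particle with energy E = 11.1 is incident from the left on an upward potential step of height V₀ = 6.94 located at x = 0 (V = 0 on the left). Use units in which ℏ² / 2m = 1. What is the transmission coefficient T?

T = 0.942

On each side the TISE gives plane waves with k = √(2m(E − V))/ℏ: k₁ = √(2·½·11.1) = 3.332, k₂ = √(2·½·4.16) = 2.040.
Matching ψ and ψ′ at x = 0 gives r = (k₁ − k₂)/(k₁ + k₂), so R = r² = 0.05786 and T = 1 − R = 0.9421.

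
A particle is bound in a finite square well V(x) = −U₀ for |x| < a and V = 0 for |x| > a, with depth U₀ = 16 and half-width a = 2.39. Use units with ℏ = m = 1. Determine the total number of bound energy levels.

The dimensionless depth is z₀ = a√(2mU₀)/ℏ = 2.39 × √(32.00) = 13.52.
A new bound state (alternating even/odd) appears each time z₀ passes a multiple of π/2, so N = ⌊2z₀/π⌋ + 1 = ⌊8.607⌋ + 1 = 9.

N = 9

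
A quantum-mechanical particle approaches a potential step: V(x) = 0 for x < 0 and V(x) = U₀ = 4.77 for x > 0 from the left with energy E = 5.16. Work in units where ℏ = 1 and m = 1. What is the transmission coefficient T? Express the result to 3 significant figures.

T = 0.677

On each side the TISE gives plane waves with k = √(2m(E − V))/ℏ: k₁ = √(2·1·5.16) = 3.212, k₂ = √(2·1·0.39) = 0.8832.
Matching ψ and ψ′ at x = 0 gives r = (k₁ − k₂)/(k₁ + k₂), so R = r² = 0.3234 and T = 1 − R = 0.6766.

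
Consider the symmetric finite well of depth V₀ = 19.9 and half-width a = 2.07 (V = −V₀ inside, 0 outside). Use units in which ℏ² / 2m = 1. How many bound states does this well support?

N = 6

The dimensionless depth is z₀ = a√(2mV₀)/ℏ = 2.07 × √(19.90) = 9.234.
The even/odd transcendental equations gain one root per π/2 in z₀, giving N = 1 + ⌊2z₀/π⌋ = 1 + ⌊5.879⌋ = 6.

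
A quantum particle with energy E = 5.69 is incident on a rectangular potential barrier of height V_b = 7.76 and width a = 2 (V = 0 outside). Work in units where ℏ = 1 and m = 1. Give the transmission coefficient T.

E < V_b: inside the barrier ψ ∝ e^{±κx} with κ = √(2m(V_b − E))/ℏ = 2.035.
κa = 4.069, sinh(κa) = 29.25.
Matching ψ, ψ′ at both faces gives T = [1 + V_b² sinh²(κa) / (4E(V_b − E))]⁻¹ = 1/1095 = 0.000913.

T = 0.000913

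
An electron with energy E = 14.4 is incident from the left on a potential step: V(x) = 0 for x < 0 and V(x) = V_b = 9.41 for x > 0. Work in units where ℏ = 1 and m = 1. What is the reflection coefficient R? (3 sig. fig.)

On each side the TISE gives plane waves with k = √(2m(E − V))/ℏ: k₁ = √(2·1·14.4) = 5.367, k₂ = √(2·1·4.99) = 3.159.
Continuity of ψ and ψ′ at the step yields the reflection amplitude r = (k₁ − k₂)/(k₁ + k₂) = 0.2589; thus R = |r|² = 0.06704, T = 0.9330.

R = 0.0670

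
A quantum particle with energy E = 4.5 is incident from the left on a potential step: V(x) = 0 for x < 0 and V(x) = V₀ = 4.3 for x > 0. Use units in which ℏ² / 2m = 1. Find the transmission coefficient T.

T = 0.575

On each side the TISE gives plane waves with k = √(2m(E − V))/ℏ: k₁ = √(2·½·4.5) = 2.121, k₂ = √(2·½·0.2) = 0.4472.
Continuity of ψ and ψ′ at the step yields the reflection amplitude r = (k₁ − k₂)/(k₁ + k₂) = 0.6518; thus R = |r|² = 0.4248, T = 0.5752.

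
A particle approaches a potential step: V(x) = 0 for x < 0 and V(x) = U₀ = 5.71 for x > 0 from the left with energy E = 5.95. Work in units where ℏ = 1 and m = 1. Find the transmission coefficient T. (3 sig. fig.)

The wavenumbers are k₁ = √(2mE)/ℏ = 3.450 on the left and k₂ = √(2m(E − U₀))/ℏ = 0.6928 on the right.
Matching ψ and ψ′ at x = 0 gives r = (k₁ − k₂)/(k₁ + k₂), so R = r² = 0.4429 and T = 1 − R = 0.5571.

T = 0.557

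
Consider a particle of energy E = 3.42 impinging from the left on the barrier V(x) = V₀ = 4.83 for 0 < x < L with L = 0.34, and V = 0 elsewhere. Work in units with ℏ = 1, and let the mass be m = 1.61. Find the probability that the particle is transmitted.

Since E < V₀ the interior solution is evanescent with decay constant κ = √(2m(V₀ − E))/ℏ = 2.131.
κL = 0.7245, sinh(κL) = 0.7895.
The exact tunnelling result is T⁻¹ = 1 + V₀² sinh²(κL) / [4E(V₀ − E)] = 1.754, so T = 0.570.

T = 0.570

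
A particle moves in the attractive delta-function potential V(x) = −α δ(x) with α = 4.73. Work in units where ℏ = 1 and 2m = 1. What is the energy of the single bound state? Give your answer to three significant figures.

E = -5.59

The bound state is ψ(x) = √κ e^{−κ|x|}. The derivative jump ψ'(0⁺) − ψ'(0⁻) = −(2mα/ℏ²)ψ(0) fixes κ = mα/ℏ² = 2.365.
Then E = −ℏ²κ²/(2m) = −mα²/(2ℏ²) = -5.593.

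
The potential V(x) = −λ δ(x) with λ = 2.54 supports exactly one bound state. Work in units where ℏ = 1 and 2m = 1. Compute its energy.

E = -1.61

For x ≠ 0 the bound state is ψ ∝ e^{−κ|x|}; integrating the TISE across the delta gives the cusp condition 2κ = 2mλ/ℏ², so κ = 1.270.
Then E = −ℏ²κ²/(2m) = −mλ²/(2ℏ²) = -1.613.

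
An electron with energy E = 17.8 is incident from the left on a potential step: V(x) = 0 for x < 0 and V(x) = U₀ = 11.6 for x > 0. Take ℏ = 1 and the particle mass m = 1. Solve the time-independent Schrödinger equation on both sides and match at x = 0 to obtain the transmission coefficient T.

On each side the TISE gives plane waves with k = √(2m(E − V))/ℏ: k₁ = √(2·1·17.8) = 5.967, k₂ = √(2·1·6.2) = 3.521.
Continuity of ψ and ψ′ at the step yields the reflection amplitude r = (k₁ − k₂)/(k₁ + k₂) = 0.2577; thus R = |r|² = 0.06642, T = 0.9336.

T = 0.934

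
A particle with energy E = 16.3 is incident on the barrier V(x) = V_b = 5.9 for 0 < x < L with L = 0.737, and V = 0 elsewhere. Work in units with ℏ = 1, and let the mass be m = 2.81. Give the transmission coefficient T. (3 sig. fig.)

T = 0.982

E > V_b: inside the barrier k₂ = √(2m(E − V_b))/ℏ = 7.645, k₂L = 5.634.
T = [1 + V_b² sin²(k₂L) / (4E(E − V_b))]⁻¹ = 1/1.019 = 0.982.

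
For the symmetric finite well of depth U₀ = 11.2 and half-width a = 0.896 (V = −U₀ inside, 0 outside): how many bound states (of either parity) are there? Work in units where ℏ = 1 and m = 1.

N = 3

Define the well-strength parameter z₀ = (a/ℏ)√(2mU₀) = 0.896 × √(2·1·11.2) = 4.241.
The even/odd transcendental equations gain one root per π/2 in z₀, giving N = 1 + ⌊2z₀/π⌋ = 1 + ⌊2.700⌋ = 3.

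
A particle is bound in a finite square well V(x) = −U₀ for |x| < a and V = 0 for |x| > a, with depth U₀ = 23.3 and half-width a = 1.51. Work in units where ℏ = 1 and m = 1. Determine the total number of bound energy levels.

Define the well-strength parameter z₀ = (a/ℏ)√(2mU₀) = 1.51 × √(2·1·23.3) = 10.31.
A new bound state (alternating even/odd) appears each time z₀ passes a multiple of π/2, so N = ⌊2z₀/π⌋ + 1 = ⌊6.562⌋ + 1 = 7.

N = 7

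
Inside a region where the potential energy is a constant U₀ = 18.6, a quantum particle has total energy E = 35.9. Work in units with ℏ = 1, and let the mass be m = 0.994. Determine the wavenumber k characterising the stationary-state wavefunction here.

With E > U₀ the solution is oscillatory, ψ ∝ e^{±ikx} with k = √(2m(E − U₀))/ℏ.
k = √(2 × 0.994 × 17.3) = 5.865.

k = 5.86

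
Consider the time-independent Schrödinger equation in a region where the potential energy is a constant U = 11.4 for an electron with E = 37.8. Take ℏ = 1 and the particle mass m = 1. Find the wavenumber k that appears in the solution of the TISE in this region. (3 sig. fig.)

k = 7.27

With E > U the solution is oscillatory, ψ ∝ e^{±ikx} with k = √(2m(E − U))/ℏ.
k = √(2 × 1 × 26.4) = 7.266.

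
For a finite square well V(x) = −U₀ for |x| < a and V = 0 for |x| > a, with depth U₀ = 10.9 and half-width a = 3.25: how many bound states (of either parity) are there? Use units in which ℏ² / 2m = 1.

N = 7

The dimensionless depth is z₀ = a√(2mU₀)/ℏ = 3.25 × √(10.90) = 10.73.
A new bound state (alternating even/odd) appears each time z₀ passes a multiple of π/2, so N = ⌊2z₀/π⌋ + 1 = ⌊6.831⌋ + 1 = 7.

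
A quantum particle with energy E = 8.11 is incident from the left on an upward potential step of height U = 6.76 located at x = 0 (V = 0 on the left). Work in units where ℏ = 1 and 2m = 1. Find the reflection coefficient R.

R = 0.177

The wavenumbers are k₁ = √(2mE)/ℏ = 2.848 on the left and k₂ = √(2m(E − U))/ℏ = 1.162 on the right.
Continuity of ψ and ψ′ at the step yields the reflection amplitude r = (k₁ − k₂)/(k₁ + k₂) = 0.4205; thus R = |r|² = 0.1768, T = 0.8232.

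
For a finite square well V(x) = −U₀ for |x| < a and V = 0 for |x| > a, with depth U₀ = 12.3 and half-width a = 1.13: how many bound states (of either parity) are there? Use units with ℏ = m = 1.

N = 4

Define the well-strength parameter z₀ = (a/ℏ)√(2mU₀) = 1.13 × √(2·1·12.3) = 5.605.
The even/odd transcendental equations gain one root per π/2 in z₀, giving N = 1 + ⌊2z₀/π⌋ = 1 + ⌊3.568⌋ = 4.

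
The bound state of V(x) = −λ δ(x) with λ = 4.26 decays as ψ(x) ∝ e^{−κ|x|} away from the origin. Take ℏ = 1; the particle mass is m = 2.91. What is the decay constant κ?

Integrating the TISE across x = 0 gives the cusp condition ψ'(0⁺) − ψ'(0⁻) = −(2mλ/ℏ²)ψ(0).
With ψ ∝ e^{−κ|x|} this yields −2κ = −2mλ/ℏ², so κ = mλ/ℏ² = 12.40.

κ = 12.4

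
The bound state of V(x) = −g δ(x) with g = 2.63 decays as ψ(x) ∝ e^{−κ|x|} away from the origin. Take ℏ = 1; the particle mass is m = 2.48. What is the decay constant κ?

κ = 6.52

Integrate −(ℏ²/2m)ψ'' − gδ(x)ψ = Eψ from −ε to +ε: the ψ'' term gives ψ'(0⁺) − ψ'(0⁻) and the δ term gives −(2mg/ℏ²)ψ(0).
With ψ ∝ e^{−κ|x|} this yields −2κ = −2mg/ℏ², so κ = mg/ℏ² = 6.522.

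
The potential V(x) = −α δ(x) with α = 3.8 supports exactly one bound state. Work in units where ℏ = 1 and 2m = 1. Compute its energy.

E = -3.61

For x ≠ 0 the bound state is ψ ∝ e^{−κ|x|}; integrating the TISE across the delta gives the cusp condition 2κ = 2mα/ℏ², so κ = 1.900.
Then E = −ℏ²κ²/(2m) = −mα²/(2ℏ²) = -3.610.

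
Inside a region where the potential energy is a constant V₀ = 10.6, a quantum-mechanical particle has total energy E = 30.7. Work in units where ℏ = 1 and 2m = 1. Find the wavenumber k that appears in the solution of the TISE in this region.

With E > V₀ the solution is oscillatory, ψ ∝ e^{±ikx} with k = √(2m(E − V₀))/ℏ.
k = √(2 × 0.5 × 20.1) = 4.483.

k = 4.48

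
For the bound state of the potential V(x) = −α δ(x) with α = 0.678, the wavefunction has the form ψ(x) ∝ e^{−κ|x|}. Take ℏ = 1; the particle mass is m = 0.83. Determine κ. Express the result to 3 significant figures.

κ = 0.563

Integrating the TISE across x = 0 gives the cusp condition ψ'(0⁺) − ψ'(0⁻) = −(2mα/ℏ²)ψ(0).
With ψ ∝ e^{−κ|x|} this yields −2κ = −2mα/ℏ², so κ = mα/ℏ² = 0.5627.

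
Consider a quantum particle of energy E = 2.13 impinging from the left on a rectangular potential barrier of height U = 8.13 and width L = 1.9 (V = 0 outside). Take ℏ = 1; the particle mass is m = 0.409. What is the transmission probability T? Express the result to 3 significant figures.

E < U: inside the barrier ψ ∝ e^{±κx} with κ = √(2m(U − E))/ℏ = 2.215.
κL = 4.209, sinh(κL) = 33.65.
Matching ψ, ψ′ at both faces gives T = [1 + U² sinh²(κL) / (4E(U − E))]⁻¹ = 1/1465 = 0.000683.

T = 0.000683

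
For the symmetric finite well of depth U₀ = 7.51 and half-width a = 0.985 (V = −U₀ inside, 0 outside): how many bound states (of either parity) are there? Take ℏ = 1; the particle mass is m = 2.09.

N = 4

The dimensionless depth is z₀ = a√(2mU₀)/ℏ = 0.985 × √(31.39) = 5.519.
The even/odd transcendental equations gain one root per π/2 in z₀, giving N = 1 + ⌊2z₀/π⌋ = 1 + ⌊3.513⌋ = 4.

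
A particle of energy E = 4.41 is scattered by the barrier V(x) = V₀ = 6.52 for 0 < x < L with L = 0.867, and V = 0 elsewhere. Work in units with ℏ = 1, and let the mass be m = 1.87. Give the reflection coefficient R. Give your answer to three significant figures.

R = 0.973

Since E < V₀ the interior solution is evanescent with decay constant κ = √(2m(V₀ − E))/ℏ = 2.809.
κL = 2.436, sinh(κL) = 5.667.
The exact tunnelling result is T⁻¹ = 1 + V₀² sinh²(κL) / [4E(V₀ − E)] = 37.68, so T = 0.0265.
R = 1 − T = 0.973.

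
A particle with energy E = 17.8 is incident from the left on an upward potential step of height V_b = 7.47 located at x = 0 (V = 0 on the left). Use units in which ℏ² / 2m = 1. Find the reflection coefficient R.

R = 0.0183

The wavenumbers are k₁ = √(2mE)/ℏ = 4.219 on the left and k₂ = √(2m(E − V_b))/ℏ = 3.214 on the right.
Matching ψ and ψ′ at x = 0 gives r = (k₁ − k₂)/(k₁ + k₂), so R = r² = 0.01828 and T = 1 − R = 0.9817.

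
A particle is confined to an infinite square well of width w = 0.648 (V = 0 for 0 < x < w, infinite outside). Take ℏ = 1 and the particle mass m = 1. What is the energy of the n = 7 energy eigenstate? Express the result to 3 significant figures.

E = 576

Requiring ψ(0) = ψ(w) = 0 quantises k = nπ/w, hence E_n = ℏ²k²/2m = n²π²ℏ²/(2mw²).
E_7 = 7² × π² / (2 × 1 × 0.648²) = 575.9.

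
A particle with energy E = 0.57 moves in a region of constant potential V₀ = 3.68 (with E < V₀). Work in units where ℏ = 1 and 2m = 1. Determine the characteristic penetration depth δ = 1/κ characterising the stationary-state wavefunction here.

Since E < V₀ the TISE in this region is ψ'' = κ²ψ with κ = √(2m(V₀ − E))/ℏ.
κ = √(2 × 0.5 × 3.11) = 1.764. The penetration depth is δ = 1/κ = 0.567.

δ = 0.567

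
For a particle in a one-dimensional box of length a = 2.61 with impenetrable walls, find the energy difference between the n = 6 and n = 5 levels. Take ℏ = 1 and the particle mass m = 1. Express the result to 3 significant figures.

ΔE = 7.97

E_n = n²π²ℏ²/(2ma²), so ΔE = (6² − 5²) π²ℏ²/(2ma²).
ΔE = 11 × π² / (2 × 1 × 2.61²) = 7.969.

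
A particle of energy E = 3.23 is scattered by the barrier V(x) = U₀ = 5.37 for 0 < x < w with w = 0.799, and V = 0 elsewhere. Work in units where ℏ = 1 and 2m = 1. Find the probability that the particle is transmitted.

T = 0.312

Since E < U₀ the interior solution is evanescent with decay constant κ = √(2m(U₀ − E))/ℏ = 1.463.
κw = 1.169, sinh(κw) = 1.454.
Matching ψ, ψ′ at both faces gives T = [1 + U₀² sinh²(κw) / (4E(U₀ − E))]⁻¹ = 1/3.204 = 0.312.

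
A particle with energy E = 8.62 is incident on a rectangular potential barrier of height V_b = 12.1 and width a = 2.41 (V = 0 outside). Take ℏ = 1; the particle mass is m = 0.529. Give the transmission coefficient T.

E < V_b: inside the barrier ψ ∝ e^{±κx} with κ = √(2m(V_b − E))/ℏ = 1.919.
κa = 4.624, sinh(κa) = 50.96.
Matching ψ, ψ′ at both faces gives T = [1 + V_b² sinh²(κa) / (4E(V_b − E))]⁻¹ = 1/3170 = 0.000315.

T = 0.000315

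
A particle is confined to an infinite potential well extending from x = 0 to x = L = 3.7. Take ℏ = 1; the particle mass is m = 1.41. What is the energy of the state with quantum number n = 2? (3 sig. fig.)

The infinite-well eigenfunctions ψ_n = √(2/L) sin(nπx/L) vanish at both walls, giving E_n = n²π²ℏ²/(2mL²).
E_2 = 2² × π² / (2 × 1.41 × 3.7²) = 1.023.

E = 1.02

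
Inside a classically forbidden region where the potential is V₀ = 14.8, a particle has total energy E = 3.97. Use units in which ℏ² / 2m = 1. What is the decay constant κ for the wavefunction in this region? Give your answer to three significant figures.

κ = 3.29

Since E < V₀ the TISE in this region is ψ'' = κ²ψ with κ = √(2m(V₀ − E))/ℏ.
κ = √(2 × 0.5 × 10.83) = 3.291.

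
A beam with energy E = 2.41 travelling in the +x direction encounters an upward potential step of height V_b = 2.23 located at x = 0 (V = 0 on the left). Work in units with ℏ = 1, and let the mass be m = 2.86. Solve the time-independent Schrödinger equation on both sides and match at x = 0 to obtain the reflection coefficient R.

R = 0.326

The wavenumbers are k₁ = √(2mE)/ℏ = 3.713 on the left and k₂ = √(2m(E − V_b))/ℏ = 1.015 on the right.
Continuity of ψ and ψ′ at the step yields the reflection amplitude r = (k₁ − k₂)/(k₁ + k₂) = 0.5707; thus R = |r|² = 0.3257, T = 0.6743.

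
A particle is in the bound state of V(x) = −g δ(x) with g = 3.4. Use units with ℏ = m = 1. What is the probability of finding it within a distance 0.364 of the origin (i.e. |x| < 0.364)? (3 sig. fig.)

P = 0.916

The normalised bound state is ψ = √κ e^{−κ|x|} with κ = mg/ℏ² = 3.400.
P(|x| < d) = ∫_{−d}^{d} κ e^{−2κ|x|} dx = 1 − e^{−2κd} = 1 − e^{−2.475} = 0.9159.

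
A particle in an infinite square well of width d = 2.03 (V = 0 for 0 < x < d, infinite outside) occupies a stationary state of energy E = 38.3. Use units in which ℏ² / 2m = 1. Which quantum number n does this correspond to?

n = 4

For an infinite well E_n = n²π²ℏ²/(2md²), so n = (d/πℏ)√(2mE).
n = (2.03/π) × √(2 × 0.5 × 38.3) = 3.999 → n = 4.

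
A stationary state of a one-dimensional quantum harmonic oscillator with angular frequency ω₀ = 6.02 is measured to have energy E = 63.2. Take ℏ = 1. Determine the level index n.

n = 10

Invert E_n = (n + ½)ℏω₀: n = E/ℏω₀ − ½ = 9.998, so n = 10.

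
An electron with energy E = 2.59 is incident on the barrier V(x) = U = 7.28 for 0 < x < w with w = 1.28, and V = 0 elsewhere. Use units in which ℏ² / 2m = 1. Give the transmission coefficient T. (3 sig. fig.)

E < U: inside the barrier ψ ∝ e^{±κx} with κ = √(2m(U − E))/ℏ = 2.166.
κw = 2.772, sinh(κw) = 7.964.
The exact tunnelling result is T⁻¹ = 1 + U² sinh²(κw) / [4E(U − E)] = 70.19, so T = 0.0142.

T = 0.0142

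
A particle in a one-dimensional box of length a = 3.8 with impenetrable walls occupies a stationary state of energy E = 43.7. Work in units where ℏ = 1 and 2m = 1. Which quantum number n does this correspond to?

n = 8

From E_n = n²π²ℏ²/(2ma²) invert to n = √(2ma²E)/(πℏ).
n = (3.8/π) × √(2 × 0.5 × 43.7) = 7.996 → n = 8.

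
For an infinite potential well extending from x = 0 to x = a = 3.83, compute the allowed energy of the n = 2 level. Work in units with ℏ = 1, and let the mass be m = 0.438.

E = 3.07

The infinite-well eigenfunctions ψ_n = √(2/a) sin(nπx/a) vanish at both walls, giving E_n = n²π²ℏ²/(2ma²).
E_2 = 2² × π² / (2 × 0.438 × 3.83²) = 3.072.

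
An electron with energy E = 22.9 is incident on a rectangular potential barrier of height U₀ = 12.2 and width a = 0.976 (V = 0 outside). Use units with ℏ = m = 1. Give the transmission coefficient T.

T = 0.873

Above the barrier the interior wavenumber is k₂ = √(2m(E − U₀))/ℏ = 4.626, giving phase k₂a = 4.515.
Matching at both interfaces gives T⁻¹ = 1 + U₀² sin²(k₂a) / [4E(E − U₀)] = 1.146, hence T = 0.873.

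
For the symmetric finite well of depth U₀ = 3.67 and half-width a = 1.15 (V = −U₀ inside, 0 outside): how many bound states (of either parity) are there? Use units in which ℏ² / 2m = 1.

N = 2

The dimensionless depth is z₀ = a√(2mU₀)/ℏ = 1.15 × √(3.670) = 2.203.
The even/odd transcendental equations gain one root per π/2 in z₀, giving N = 1 + ⌊2z₀/π⌋ = 1 + ⌊1.403⌋ = 2.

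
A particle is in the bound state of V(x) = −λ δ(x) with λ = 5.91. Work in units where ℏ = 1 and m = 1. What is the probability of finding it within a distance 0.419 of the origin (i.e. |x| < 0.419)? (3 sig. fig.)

The normalised bound state is ψ = √κ e^{−κ|x|} with κ = mλ/ℏ² = 5.910.
P(|x| < d) = ∫_{−d}^{d} κ e^{−2κ|x|} dx = 1 − e^{−2κd} = 1 − e^{−4.953} = 0.9929.

P = 0.993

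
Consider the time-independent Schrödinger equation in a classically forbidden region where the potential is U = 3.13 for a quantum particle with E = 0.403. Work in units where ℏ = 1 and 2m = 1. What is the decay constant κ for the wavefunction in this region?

κ = 1.65

Since E < U the TISE in this region is ψ'' = κ²ψ with κ = √(2m(U − E))/ℏ.
κ = √(2 × 0.5 × 2.727) = 1.651.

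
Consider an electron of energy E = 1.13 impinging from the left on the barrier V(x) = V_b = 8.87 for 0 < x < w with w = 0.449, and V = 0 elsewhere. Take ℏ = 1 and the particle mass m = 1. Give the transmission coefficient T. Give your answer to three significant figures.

T = 0.0523

E < V_b: inside the barrier ψ ∝ e^{±κx} with κ = √(2m(V_b − E))/ℏ = 3.934.
κw = 1.767, sinh(κw) = 2.840.
Matching ψ, ψ′ at both faces gives T = [1 + V_b² sinh²(κw) / (4E(V_b − E))]⁻¹ = 1/19.14 = 0.0523.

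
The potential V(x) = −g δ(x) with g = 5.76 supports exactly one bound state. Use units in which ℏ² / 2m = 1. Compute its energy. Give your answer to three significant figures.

E = -8.29

The bound state is ψ(x) = √κ e^{−κ|x|}. The derivative jump ψ'(0⁺) − ψ'(0⁻) = −(2mg/ℏ²)ψ(0) fixes κ = mg/ℏ² = 2.880.
Then E = −ℏ²κ²/(2m) = −mg²/(2ℏ²) = -8.294.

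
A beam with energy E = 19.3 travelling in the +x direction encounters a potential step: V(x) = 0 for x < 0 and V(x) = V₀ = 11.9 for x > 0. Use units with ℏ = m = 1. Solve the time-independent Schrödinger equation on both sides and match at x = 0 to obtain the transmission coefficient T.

T = 0.945

On each side the TISE gives plane waves with k = √(2m(E − V))/ℏ: k₁ = √(2·1·19.3) = 6.213, k₂ = √(2·1·7.4) = 3.847.
Matching ψ and ψ′ at x = 0 gives r = (k₁ − k₂)/(k₁ + k₂), so R = r² = 0.05531 and T = 1 − R = 0.9447.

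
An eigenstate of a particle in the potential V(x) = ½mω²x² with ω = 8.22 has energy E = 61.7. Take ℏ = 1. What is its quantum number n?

n = 7

E_n = ℏω(n + ½) ⇒ n = E/(ℏω) − ½ = 61.7/8.22 − 0.5 = 7.006 → n = 7.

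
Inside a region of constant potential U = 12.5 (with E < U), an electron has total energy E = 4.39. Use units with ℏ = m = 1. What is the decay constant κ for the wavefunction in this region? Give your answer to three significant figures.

κ = 4.03

Since E < U the TISE in this region is ψ'' = κ²ψ with κ = √(2m(U − E))/ℏ.
κ = √(2 × 1 × 8.11) = 4.027.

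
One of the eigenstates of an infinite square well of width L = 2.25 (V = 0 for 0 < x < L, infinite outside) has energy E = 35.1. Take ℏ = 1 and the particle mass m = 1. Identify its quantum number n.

From E_n = n²π²ℏ²/(2mL²) invert to n = √(2mL²E)/(πℏ).
n = (2.25/π) × √(2 × 1 × 35.1) = 6.001 → n = 6.

n = 6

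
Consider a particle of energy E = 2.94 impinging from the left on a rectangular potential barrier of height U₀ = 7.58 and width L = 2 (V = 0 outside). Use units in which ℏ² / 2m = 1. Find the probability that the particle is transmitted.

T = 0.000688

E < U₀: inside the barrier ψ ∝ e^{±κx} with κ = √(2m(U₀ − E))/ℏ = 2.154.
κL = 4.308, sinh(κL) = 37.14.
The exact tunnelling result is T⁻¹ = 1 + U₀² sinh²(κL) / [4E(U₀ − E)] = 1454, so T = 0.000688.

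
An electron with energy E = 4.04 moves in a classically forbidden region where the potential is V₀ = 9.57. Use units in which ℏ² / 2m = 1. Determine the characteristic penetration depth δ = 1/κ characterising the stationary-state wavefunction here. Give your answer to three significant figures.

Since E < V₀ the TISE in this region is ψ'' = κ²ψ with κ = √(2m(V₀ − E))/ℏ.
κ = √(2 × 0.5 × 5.53) = 2.352. The penetration depth is δ = 1/κ = 0.425.

δ = 0.425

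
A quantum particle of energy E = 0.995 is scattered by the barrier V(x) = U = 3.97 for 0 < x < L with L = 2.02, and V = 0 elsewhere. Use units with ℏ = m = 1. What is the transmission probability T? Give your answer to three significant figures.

T = 0.000158

E < U: inside the barrier ψ ∝ e^{±κx} with κ = √(2m(U − E))/ℏ = 2.439.
κL = 4.927, sinh(κL) = 69.00.
The exact tunnelling result is T⁻¹ = 1 + U² sinh²(κL) / [4E(U − E)] = 6338, so T = 0.000158.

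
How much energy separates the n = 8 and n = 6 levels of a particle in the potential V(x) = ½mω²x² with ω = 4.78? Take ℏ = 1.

ΔE = 9.56

E_n = ℏω(n + ½), so ΔE = (8 − 6) ℏω = 2 × 4.78 = 9.560.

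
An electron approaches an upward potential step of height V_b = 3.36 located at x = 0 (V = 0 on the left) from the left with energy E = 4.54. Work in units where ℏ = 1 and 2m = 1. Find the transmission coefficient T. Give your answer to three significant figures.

T = 0.895

On each side the TISE gives plane waves with k = √(2m(E − V))/ℏ: k₁ = √(2·½·4.54) = 2.131, k₂ = √(2·½·1.18) = 1.086.
Continuity of ψ and ψ′ at the step yields the reflection amplitude r = (k₁ − k₂)/(k₁ + k₂) = 0.3247; thus R = |r|² = 0.1054, T = 0.8946.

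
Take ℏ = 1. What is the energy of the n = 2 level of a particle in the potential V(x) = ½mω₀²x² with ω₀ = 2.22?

Using E_n = (n + ½)ℏω₀: E_2 = 2.5 × 2.22 = 5.550.

E = 5.55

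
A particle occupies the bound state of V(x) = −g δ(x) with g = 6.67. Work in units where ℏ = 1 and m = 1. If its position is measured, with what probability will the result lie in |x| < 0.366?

P = 0.992

The normalised bound state is ψ = √κ e^{−κ|x|} with κ = mg/ℏ² = 6.670.
P(|x| < d) = ∫_{−d}^{d} κ e^{−2κ|x|} dx = 1 − e^{−2κd} = 1 − e^{−4.882} = 0.9924.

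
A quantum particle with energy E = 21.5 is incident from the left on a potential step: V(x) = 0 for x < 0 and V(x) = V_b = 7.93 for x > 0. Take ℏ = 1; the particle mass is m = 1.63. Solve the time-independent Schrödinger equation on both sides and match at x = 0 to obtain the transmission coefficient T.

T = 0.987

On each side the TISE gives plane waves with k = √(2m(E − V))/ℏ: k₁ = √(2·1.63·21.5) = 8.372, k₂ = √(2·1.63·13.57) = 6.651.
Matching ψ and ψ′ at x = 0 gives r = (k₁ − k₂)/(k₁ + k₂), so R = r² = 0.01312 and T = 1 − R = 0.9869.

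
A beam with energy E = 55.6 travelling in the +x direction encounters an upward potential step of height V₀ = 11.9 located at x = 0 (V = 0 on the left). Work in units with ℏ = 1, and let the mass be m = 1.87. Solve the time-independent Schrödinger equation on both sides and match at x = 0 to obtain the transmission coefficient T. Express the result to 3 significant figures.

T = 0.996

The wavenumbers are k₁ = √(2mE)/ℏ = 14.42 on the left and k₂ = √(2m(E − V₀))/ℏ = 12.78 on the right.
Continuity of ψ and ψ′ at the step yields the reflection amplitude r = (k₁ − k₂)/(k₁ + k₂) = 0.06014; thus R = |r|² = 0.003616, T = 0.9964.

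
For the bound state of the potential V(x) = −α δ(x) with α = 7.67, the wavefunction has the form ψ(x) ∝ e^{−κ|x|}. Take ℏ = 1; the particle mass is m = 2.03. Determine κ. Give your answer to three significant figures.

κ = 15.6

Integrating the TISE across x = 0 gives the cusp condition ψ'(0⁺) − ψ'(0⁻) = −(2mα/ℏ²)ψ(0).
With ψ ∝ e^{−κ|x|} this yields −2κ = −2mα/ℏ², so κ = mα/ℏ² = 15.57.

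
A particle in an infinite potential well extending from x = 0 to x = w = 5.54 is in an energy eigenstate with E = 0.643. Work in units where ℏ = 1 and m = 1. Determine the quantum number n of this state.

n = 2

For an infinite well E_n = n²π²ℏ²/(2mw²), so n = (w/πℏ)√(2mE).
n = (5.54/π) × √(2 × 1 × 0.643) = 2.000 → n = 2.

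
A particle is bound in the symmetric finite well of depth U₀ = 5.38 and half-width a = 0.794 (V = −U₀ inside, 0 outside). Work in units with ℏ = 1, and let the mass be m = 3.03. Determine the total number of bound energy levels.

The dimensionless depth is z₀ = a√(2mU₀)/ℏ = 0.794 × √(32.60) = 4.534.
A new bound state (alternating even/odd) appears each time z₀ passes a multiple of π/2, so N = ⌊2z₀/π⌋ + 1 = ⌊2.886⌋ + 1 = 3.

N = 3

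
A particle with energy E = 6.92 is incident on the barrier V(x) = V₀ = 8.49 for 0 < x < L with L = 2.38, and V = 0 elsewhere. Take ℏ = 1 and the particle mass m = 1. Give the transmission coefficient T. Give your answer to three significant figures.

E < V₀: inside the barrier ψ ∝ e^{±κx} with κ = √(2m(V₀ − E))/ℏ = 1.772.
κL = 4.217, sinh(κL) = 33.92.
Matching ψ, ψ′ at both faces gives T = [1 + V₀² sinh²(κL) / (4E(V₀ − E))]⁻¹ = 1/1909 = 0.000524.

T = 0.000524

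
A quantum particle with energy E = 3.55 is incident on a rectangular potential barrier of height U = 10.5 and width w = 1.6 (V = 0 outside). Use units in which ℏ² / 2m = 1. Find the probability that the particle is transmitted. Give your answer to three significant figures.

T = 0.000776

E < U: inside the barrier ψ ∝ e^{±κx} with κ = √(2m(U − E))/ℏ = 2.636.
κw = 4.218, sinh(κw) = 33.94.
The exact tunnelling result is T⁻¹ = 1 + U² sinh²(κw) / [4E(U − E)] = 1288, so T = 0.000776.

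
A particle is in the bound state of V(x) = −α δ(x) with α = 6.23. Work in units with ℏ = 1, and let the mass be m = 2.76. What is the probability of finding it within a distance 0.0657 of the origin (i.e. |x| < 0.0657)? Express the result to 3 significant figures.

The normalised bound state is ψ = √κ e^{−κ|x|} with κ = mα/ℏ² = 17.19.
P(|x| < d) = ∫_{−d}^{d} κ e^{−2κ|x|} dx = 1 − e^{−2κd} = 1 − e^{−2.259} = 0.8956.

P = 0.896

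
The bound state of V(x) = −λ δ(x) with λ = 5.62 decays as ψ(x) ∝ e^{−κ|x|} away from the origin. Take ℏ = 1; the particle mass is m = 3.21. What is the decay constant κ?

κ = 18.0

Integrating the TISE across x = 0 gives the cusp condition ψ'(0⁺) − ψ'(0⁻) = −(2mλ/ℏ²)ψ(0).
With ψ ∝ e^{−κ|x|} this yields −2κ = −2mλ/ℏ², so κ = mλ/ℏ² = 18.04.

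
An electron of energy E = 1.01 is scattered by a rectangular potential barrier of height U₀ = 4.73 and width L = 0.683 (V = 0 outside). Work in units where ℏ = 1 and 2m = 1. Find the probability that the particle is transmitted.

Since E < U₀ the interior solution is evanescent with decay constant κ = √(2m(U₀ − E))/ℏ = 1.929.
κL = 1.317, sinh(κL) = 1.733.
The exact tunnelling result is T⁻¹ = 1 + U₀² sinh²(κL) / [4E(U₀ − E)] = 5.470, so T = 0.183.

T = 0.183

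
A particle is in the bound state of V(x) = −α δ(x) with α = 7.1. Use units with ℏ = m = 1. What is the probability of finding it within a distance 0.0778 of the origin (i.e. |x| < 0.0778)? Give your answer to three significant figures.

The normalised bound state is ψ = √κ e^{−κ|x|} with κ = mα/ℏ² = 7.100.
P(|x| < d) = ∫_{−d}^{d} κ e^{−2κ|x|} dx = 1 − e^{−2κd} = 1 − e^{−1.105} = 0.6687.

P = 0.669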